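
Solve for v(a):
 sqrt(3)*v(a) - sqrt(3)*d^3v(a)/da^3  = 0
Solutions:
 v(a) = C3*exp(a) + (C1*sin(sqrt(3)*a/2) + C2*cos(sqrt(3)*a/2))*exp(-a/2)


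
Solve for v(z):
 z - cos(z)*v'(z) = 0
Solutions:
 v(z) = C1 + Integral(z/cos(z), z)


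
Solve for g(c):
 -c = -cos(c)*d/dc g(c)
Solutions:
 g(c) = C1 + Integral(c/cos(c), c)


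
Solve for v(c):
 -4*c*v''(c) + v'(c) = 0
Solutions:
 v(c) = C1 + C2*c^(5/4)


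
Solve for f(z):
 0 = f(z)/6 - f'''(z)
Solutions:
 f(z) = C3*exp(6^(2/3)*z/6) + (C1*sin(2^(2/3)*3^(1/6)*z/4) + C2*cos(2^(2/3)*3^(1/6)*z/4))*exp(-6^(2/3)*z/12)


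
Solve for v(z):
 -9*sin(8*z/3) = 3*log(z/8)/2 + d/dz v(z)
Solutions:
 v(z) = C1 - 3*z*log(z)/2 + 3*z/2 + 9*z*log(2)/2 + 27*cos(8*z/3)/8


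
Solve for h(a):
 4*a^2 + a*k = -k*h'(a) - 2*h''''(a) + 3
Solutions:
 h(a) = C1 + C2*exp(2^(2/3)*a*(-k)^(1/3)/2) + C3*exp(2^(2/3)*a*(-k)^(1/3)*(-1 + sqrt(3)*I)/4) + C4*exp(-2^(2/3)*a*(-k)^(1/3)*(1 + sqrt(3)*I)/4) - 4*a^3/(3*k) - a^2/2 + 3*a/k


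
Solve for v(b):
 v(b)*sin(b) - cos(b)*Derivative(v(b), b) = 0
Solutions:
 v(b) = C1/cos(b)


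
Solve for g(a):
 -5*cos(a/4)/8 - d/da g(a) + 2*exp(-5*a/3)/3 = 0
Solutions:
 g(a) = C1 - 5*sin(a/4)/2 - 2*exp(-5*a/3)/5


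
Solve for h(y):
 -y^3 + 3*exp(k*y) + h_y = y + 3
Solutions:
 h(y) = C1 + y^4/4 + y^2/2 + 3*y - 3*exp(k*y)/k


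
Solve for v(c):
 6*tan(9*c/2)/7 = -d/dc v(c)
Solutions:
 v(c) = C1 + 4*log(cos(9*c/2))/21


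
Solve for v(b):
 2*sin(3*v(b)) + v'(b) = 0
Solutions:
 v(b) = -acos((-C1 - exp(12*b))/(C1 - exp(12*b)))/3 + 2*pi/3
 v(b) = acos((-C1 - exp(12*b))/(C1 - exp(12*b)))/3


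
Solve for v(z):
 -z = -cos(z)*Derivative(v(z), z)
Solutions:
 v(z) = C1 + Integral(z/cos(z), z)


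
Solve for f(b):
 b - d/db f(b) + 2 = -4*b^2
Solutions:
 f(b) = C1 + 4*b^3/3 + b^2/2 + 2*b


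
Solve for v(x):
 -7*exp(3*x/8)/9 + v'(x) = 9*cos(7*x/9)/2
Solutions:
 v(x) = C1 + 56*exp(3*x/8)/27 + 81*sin(7*x/9)/14


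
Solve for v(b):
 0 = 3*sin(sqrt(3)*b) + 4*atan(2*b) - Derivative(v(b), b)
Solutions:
 v(b) = C1 + 4*b*atan(2*b) - log(4*b^2 + 1) - sqrt(3)*cos(sqrt(3)*b)


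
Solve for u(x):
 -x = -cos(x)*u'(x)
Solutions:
 u(x) = C1 + Integral(x/cos(x), x)


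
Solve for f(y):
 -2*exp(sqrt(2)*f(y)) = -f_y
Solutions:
 f(y) = sqrt(2)*(2*log(-1/(C1 + 2*y)) - log(2))/4


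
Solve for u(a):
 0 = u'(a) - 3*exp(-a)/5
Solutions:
 u(a) = C1 - 3*exp(-a)/5


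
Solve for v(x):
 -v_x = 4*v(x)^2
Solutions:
 v(x) = 1/(C1 + 4*x)


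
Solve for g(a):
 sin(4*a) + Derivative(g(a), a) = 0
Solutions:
 g(a) = C1 + cos(4*a)/4


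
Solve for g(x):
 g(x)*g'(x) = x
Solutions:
 g(x) = -sqrt(C1 + x^2)
 g(x) = sqrt(C1 + x^2)


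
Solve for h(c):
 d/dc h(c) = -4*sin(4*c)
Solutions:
 h(c) = C1 + cos(4*c)


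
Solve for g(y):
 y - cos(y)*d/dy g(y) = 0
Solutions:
 g(y) = C1 + Integral(y/cos(y), y)


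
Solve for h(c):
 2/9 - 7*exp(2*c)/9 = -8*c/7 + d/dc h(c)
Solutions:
 h(c) = C1 + 4*c^2/7 + 2*c/9 - 7*exp(2*c)/18


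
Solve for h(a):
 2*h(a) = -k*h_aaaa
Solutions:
 h(a) = C1*exp(-2^(1/4)*a*(-1/k)^(1/4)) + C2*exp(2^(1/4)*a*(-1/k)^(1/4)) + C3*exp(-2^(1/4)*I*a*(-1/k)^(1/4)) + C4*exp(2^(1/4)*I*a*(-1/k)^(1/4))


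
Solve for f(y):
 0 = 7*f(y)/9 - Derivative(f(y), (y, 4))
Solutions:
 f(y) = C1*exp(-sqrt(3)*7^(1/4)*y/3) + C2*exp(sqrt(3)*7^(1/4)*y/3) + C3*sin(sqrt(3)*7^(1/4)*y/3) + C4*cos(sqrt(3)*7^(1/4)*y/3)


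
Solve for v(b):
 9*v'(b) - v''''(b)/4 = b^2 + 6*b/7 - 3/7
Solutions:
 v(b) = C1 + C4*exp(6^(2/3)*b) + b^3/27 + b^2/21 - b/21 + (C2*sin(3*2^(2/3)*3^(1/6)*b/2) + C3*cos(3*2^(2/3)*3^(1/6)*b/2))*exp(-6^(2/3)*b/2)


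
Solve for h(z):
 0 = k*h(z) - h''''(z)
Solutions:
 h(z) = C1*exp(-k^(1/4)*z) + C2*exp(k^(1/4)*z) + C3*exp(-I*k^(1/4)*z) + C4*exp(I*k^(1/4)*z)


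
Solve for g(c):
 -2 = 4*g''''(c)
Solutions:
 g(c) = C1 + C2*c + C3*c^2 + C4*c^3 - c^4/48


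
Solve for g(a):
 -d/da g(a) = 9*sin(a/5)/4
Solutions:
 g(a) = C1 + 45*cos(a/5)/4


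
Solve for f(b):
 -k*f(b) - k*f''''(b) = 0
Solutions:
 f(b) = (C1*sin(sqrt(2)*b/2) + C2*cos(sqrt(2)*b/2))*exp(-sqrt(2)*b/2) + (C3*sin(sqrt(2)*b/2) + C4*cos(sqrt(2)*b/2))*exp(sqrt(2)*b/2)


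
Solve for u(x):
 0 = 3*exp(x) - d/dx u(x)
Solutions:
 u(x) = C1 + 3*exp(x)


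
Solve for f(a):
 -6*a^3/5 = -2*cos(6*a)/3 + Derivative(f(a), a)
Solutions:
 f(a) = C1 - 3*a^4/10 + sin(6*a)/9


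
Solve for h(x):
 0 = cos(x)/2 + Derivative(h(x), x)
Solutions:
 h(x) = C1 - sin(x)/2


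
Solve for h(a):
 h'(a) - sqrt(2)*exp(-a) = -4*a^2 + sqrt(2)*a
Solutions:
 h(a) = C1 - 4*a^3/3 + sqrt(2)*a^2/2 - sqrt(2)*exp(-a)


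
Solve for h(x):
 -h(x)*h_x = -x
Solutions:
 h(x) = -sqrt(C1 + x^2)
 h(x) = sqrt(C1 + x^2)


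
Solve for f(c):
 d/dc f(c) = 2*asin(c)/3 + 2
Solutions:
 f(c) = C1 + 2*c*asin(c)/3 + 2*c + 2*sqrt(1 - c^2)/3


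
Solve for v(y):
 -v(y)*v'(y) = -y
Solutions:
 v(y) = -sqrt(C1 + y^2)
 v(y) = sqrt(C1 + y^2)


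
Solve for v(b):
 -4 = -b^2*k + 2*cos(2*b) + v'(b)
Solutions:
 v(b) = C1 + b^3*k/3 - 4*b - sin(2*b)


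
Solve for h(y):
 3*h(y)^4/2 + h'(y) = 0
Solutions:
 h(y) = 2^(1/3)*(1/(C1 + 9*y))^(1/3)
 h(y) = 2^(1/3)*(-3^(2/3) - 3*3^(1/6)*I)*(1/(C1 + 3*y))^(1/3)/6
 h(y) = 2^(1/3)*(-3^(2/3) + 3*3^(1/6)*I)*(1/(C1 + 3*y))^(1/3)/6


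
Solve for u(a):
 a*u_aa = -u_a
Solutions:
 u(a) = C1 + C2*log(a)


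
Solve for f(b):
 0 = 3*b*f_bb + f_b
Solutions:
 f(b) = C1 + C2*b^(2/3)


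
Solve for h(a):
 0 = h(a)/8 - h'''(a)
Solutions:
 h(a) = C3*exp(a/2) + (C1*sin(sqrt(3)*a/4) + C2*cos(sqrt(3)*a/4))*exp(-a/4)


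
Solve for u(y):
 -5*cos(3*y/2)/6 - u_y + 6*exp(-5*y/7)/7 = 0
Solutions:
 u(y) = C1 - 5*sin(3*y/2)/9 - 6*exp(-5*y/7)/5


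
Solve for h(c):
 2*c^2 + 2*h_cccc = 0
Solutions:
 h(c) = C1 + C2*c + C3*c^2 + C4*c^3 - c^6/360


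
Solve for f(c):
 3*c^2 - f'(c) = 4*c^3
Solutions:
 f(c) = C1 - c^4 + c^3


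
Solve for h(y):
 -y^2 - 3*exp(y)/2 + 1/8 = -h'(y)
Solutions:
 h(y) = C1 + y^3/3 - y/8 + 3*exp(y)/2


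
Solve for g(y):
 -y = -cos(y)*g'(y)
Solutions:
 g(y) = C1 + Integral(y/cos(y), y)


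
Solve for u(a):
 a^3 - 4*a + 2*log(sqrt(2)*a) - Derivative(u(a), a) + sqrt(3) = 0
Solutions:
 u(a) = C1 + a^4/4 - 2*a^2 + 2*a*log(a) - 2*a + a*log(2) + sqrt(3)*a


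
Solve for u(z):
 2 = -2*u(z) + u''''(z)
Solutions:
 u(z) = C1*exp(-2^(1/4)*z) + C2*exp(2^(1/4)*z) + C3*sin(2^(1/4)*z) + C4*cos(2^(1/4)*z) - 1


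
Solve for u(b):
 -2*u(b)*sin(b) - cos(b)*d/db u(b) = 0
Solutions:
 u(b) = C1*cos(b)^2


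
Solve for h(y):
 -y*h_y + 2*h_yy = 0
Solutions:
 h(y) = C1 + C2*erfi(y/2)


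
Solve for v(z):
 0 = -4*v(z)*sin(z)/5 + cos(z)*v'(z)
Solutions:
 v(z) = C1/cos(z)^(4/5)


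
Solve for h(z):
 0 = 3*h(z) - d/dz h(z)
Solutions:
 h(z) = C1*exp(3*z)


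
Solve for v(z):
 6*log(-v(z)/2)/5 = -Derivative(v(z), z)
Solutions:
 5*Integral(1/(log(-_y) - log(2)), (_y, v(z)))/6 = C1 - z


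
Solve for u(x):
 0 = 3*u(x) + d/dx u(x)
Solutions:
 u(x) = C1*exp(-3*x)


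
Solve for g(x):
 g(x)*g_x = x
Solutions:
 g(x) = -sqrt(C1 + x^2)
 g(x) = sqrt(C1 + x^2)


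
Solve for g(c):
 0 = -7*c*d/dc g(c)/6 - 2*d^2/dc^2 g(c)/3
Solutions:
 g(c) = C1 + C2*erf(sqrt(14)*c/4)


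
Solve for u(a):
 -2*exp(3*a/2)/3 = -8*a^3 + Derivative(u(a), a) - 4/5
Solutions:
 u(a) = C1 + 2*a^4 + 4*a/5 - 4*exp(3*a/2)/9


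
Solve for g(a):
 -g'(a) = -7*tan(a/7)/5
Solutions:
 g(a) = C1 - 49*log(cos(a/7))/5


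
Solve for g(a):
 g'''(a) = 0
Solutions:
 g(a) = C1 + C2*a + C3*a^2


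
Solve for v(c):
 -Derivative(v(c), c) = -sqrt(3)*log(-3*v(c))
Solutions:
 -sqrt(3)*Integral(1/(log(-_y) + log(3)), (_y, v(c)))/3 = C1 - c


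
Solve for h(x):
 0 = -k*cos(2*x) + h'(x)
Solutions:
 h(x) = C1 + k*sin(2*x)/2


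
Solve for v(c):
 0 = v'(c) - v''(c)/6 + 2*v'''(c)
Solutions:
 v(c) = C1 + (C2*sin(sqrt(287)*c/24) + C3*cos(sqrt(287)*c/24))*exp(c/24)


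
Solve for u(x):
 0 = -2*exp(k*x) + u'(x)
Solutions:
 u(x) = C1 + 2*exp(k*x)/k


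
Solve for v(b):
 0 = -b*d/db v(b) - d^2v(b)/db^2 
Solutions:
 v(b) = C1 + C2*erf(sqrt(2)*b/2)


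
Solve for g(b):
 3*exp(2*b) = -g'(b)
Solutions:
 g(b) = C1 - 3*exp(2*b)/2


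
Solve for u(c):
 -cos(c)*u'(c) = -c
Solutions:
 u(c) = C1 + Integral(c/cos(c), c)


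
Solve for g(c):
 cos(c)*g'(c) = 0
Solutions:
 g(c) = C1


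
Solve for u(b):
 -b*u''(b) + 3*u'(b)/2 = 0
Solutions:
 u(b) = C1 + C2*b^(5/2)


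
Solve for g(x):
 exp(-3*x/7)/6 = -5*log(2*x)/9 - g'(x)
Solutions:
 g(x) = C1 - 5*x*log(x)/9 + 5*x*(1 - log(2))/9 + 7*exp(-3*x/7)/18


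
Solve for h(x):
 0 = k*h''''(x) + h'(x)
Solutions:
 h(x) = C1 + C2*exp(x*(-1/k)^(1/3)) + C3*exp(x*(-1/k)^(1/3)*(-1 + sqrt(3)*I)/2) + C4*exp(-x*(-1/k)^(1/3)*(1 + sqrt(3)*I)/2)


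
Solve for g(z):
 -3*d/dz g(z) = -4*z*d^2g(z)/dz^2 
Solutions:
 g(z) = C1 + C2*z^(7/4)


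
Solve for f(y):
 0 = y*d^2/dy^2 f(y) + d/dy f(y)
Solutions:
 f(y) = C1 + C2*log(y)


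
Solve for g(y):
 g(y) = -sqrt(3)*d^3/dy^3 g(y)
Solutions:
 g(y) = C3*exp(-3^(5/6)*y/3) + (C1*sin(3^(1/3)*y/2) + C2*cos(3^(1/3)*y/2))*exp(3^(5/6)*y/6)


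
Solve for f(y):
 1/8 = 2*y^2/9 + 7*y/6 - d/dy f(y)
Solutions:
 f(y) = C1 + 2*y^3/27 + 7*y^2/12 - y/8


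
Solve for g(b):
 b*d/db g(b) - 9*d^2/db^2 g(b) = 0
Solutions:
 g(b) = C1 + C2*erfi(sqrt(2)*b/6)


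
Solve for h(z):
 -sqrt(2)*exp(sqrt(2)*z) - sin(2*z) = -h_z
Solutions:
 h(z) = C1 + exp(sqrt(2)*z) - cos(2*z)/2


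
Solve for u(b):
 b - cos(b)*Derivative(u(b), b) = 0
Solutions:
 u(b) = C1 + Integral(b/cos(b), b)


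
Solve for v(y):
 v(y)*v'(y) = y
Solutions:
 v(y) = -sqrt(C1 + y^2)
 v(y) = sqrt(C1 + y^2)


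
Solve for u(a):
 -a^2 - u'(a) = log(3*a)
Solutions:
 u(a) = C1 - a^3/3 - a*log(a) - a*log(3) + a


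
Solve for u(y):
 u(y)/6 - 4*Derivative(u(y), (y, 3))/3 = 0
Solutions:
 u(y) = C3*exp(y/2) + (C1*sin(sqrt(3)*y/4) + C2*cos(sqrt(3)*y/4))*exp(-y/4)


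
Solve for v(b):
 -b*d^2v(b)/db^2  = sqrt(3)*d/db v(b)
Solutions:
 v(b) = C1 + C2*b^(1 - sqrt(3))


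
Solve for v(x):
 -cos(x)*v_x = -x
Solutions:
 v(x) = C1 + Integral(x/cos(x), x)


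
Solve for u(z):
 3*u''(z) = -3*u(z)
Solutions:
 u(z) = C1*sin(z) + C2*cos(z)


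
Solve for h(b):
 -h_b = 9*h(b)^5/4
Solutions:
 h(b) = -I*(1/(C1 + 9*b))^(1/4)
 h(b) = I*(1/(C1 + 9*b))^(1/4)
 h(b) = -(1/(C1 + 9*b))^(1/4)
 h(b) = (1/(C1 + 9*b))^(1/4)


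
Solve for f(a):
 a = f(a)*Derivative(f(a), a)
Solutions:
 f(a) = -sqrt(C1 + a^2)
 f(a) = sqrt(C1 + a^2)


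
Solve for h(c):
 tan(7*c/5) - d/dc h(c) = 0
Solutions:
 h(c) = C1 - 5*log(cos(7*c/5))/7


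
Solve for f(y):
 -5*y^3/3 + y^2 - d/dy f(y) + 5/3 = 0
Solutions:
 f(y) = C1 - 5*y^4/12 + y^3/3 + 5*y/3


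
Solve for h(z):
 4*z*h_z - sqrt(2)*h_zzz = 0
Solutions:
 h(z) = C1 + Integral(C2*airyai(sqrt(2)*z) + C3*airybi(sqrt(2)*z), z)


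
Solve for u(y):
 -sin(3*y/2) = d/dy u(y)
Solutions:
 u(y) = C1 + 2*cos(3*y/2)/3


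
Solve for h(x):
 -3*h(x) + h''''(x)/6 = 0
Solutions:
 h(x) = C1*exp(-2^(1/4)*sqrt(3)*x) + C2*exp(2^(1/4)*sqrt(3)*x) + C3*sin(2^(1/4)*sqrt(3)*x) + C4*cos(2^(1/4)*sqrt(3)*x)


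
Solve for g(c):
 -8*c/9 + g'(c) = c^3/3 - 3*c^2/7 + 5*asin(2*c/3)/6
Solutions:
 g(c) = C1 + c^4/12 - c^3/7 + 4*c^2/9 + 5*c*asin(2*c/3)/6 + 5*sqrt(9 - 4*c^2)/12


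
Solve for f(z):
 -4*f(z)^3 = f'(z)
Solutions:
 f(z) = -sqrt(2)*sqrt(-1/(C1 - 4*z))/2
 f(z) = sqrt(2)*sqrt(-1/(C1 - 4*z))/2


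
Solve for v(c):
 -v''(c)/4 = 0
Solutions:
 v(c) = C1 + C2*c


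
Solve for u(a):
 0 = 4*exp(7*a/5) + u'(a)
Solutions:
 u(a) = C1 - 20*exp(7*a/5)/7


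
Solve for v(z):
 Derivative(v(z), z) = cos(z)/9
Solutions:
 v(z) = C1 + sin(z)/9


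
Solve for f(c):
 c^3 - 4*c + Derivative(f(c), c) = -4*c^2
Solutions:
 f(c) = C1 - c^4/4 - 4*c^3/3 + 2*c^2


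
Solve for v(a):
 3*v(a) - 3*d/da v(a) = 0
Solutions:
 v(a) = C1*exp(a)


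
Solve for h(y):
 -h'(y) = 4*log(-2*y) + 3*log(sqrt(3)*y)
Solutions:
 h(y) = C1 - 7*y*log(y) + y*(-log(48) - log(3)/2 + 7 - 4*I*pi)


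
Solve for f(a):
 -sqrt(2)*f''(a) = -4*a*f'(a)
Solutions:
 f(a) = C1 + C2*erfi(2^(1/4)*a)


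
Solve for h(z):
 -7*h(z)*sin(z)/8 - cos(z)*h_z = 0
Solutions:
 h(z) = C1*cos(z)^(7/8)


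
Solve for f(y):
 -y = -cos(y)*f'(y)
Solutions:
 f(y) = C1 + Integral(y/cos(y), y)


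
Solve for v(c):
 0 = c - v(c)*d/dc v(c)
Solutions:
 v(c) = -sqrt(C1 + c^2)
 v(c) = sqrt(C1 + c^2)


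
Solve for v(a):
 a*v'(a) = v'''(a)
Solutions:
 v(a) = C1 + Integral(C2*airyai(a) + C3*airybi(a), a)


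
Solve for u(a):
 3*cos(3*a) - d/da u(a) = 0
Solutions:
 u(a) = C1 + sin(3*a)


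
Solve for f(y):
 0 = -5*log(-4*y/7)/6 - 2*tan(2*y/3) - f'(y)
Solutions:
 f(y) = C1 - 5*y*log(-y)/6 - 5*y*log(2)/3 + 5*y/6 + 5*y*log(7)/6 + 3*log(cos(2*y/3))


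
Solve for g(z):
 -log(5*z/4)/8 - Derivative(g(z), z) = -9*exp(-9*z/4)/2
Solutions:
 g(z) = C1 - z*log(z)/8 + z*(-log(5) + 1 + 2*log(2))/8 - 2*exp(-9*z/4)


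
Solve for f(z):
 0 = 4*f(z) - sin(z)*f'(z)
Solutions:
 f(z) = C1*(cos(z)^2 - 2*cos(z) + 1)/(cos(z)^2 + 2*cos(z) + 1)


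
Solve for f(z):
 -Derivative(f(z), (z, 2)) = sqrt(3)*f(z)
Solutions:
 f(z) = C1*sin(3^(1/4)*z) + C2*cos(3^(1/4)*z)


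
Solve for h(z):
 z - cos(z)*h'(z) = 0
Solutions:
 h(z) = C1 + Integral(z/cos(z), z)


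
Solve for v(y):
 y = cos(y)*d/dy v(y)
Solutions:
 v(y) = C1 + Integral(y/cos(y), y)


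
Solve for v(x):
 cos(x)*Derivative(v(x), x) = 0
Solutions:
 v(x) = C1


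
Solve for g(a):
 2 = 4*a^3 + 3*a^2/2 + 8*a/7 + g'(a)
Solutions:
 g(a) = C1 - a^4 - a^3/2 - 4*a^2/7 + 2*a


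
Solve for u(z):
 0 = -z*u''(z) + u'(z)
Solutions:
 u(z) = C1 + C2*z^2


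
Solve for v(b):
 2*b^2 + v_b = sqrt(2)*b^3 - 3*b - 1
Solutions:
 v(b) = C1 + sqrt(2)*b^4/4 - 2*b^3/3 - 3*b^2/2 - b


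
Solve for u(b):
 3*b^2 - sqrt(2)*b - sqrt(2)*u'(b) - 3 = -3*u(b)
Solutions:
 u(b) = C1*exp(3*sqrt(2)*b/2) - b^2 - sqrt(2)*b/3 + 7/9


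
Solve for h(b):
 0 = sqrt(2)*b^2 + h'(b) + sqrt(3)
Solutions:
 h(b) = C1 - sqrt(2)*b^3/3 - sqrt(3)*b


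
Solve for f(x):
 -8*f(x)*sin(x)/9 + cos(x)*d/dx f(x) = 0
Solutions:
 f(x) = C1/cos(x)^(8/9)


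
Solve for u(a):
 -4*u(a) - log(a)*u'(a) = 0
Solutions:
 u(a) = C1*exp(-4*li(a))


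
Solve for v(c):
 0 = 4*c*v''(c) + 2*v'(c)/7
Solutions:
 v(c) = C1 + C2*c^(13/14)


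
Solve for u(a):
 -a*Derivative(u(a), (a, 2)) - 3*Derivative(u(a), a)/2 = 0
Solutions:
 u(a) = C1 + C2/sqrt(a)


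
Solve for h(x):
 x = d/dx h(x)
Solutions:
 h(x) = C1 + x^2/2


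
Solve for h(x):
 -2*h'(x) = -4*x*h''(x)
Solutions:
 h(x) = C1 + C2*x^(3/2)


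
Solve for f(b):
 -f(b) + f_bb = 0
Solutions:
 f(b) = C1*exp(-b) + C2*exp(b)


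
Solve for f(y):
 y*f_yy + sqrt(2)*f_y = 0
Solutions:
 f(y) = C1 + C2*y^(1 - sqrt(2))


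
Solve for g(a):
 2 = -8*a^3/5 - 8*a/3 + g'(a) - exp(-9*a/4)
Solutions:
 g(a) = C1 + 2*a^4/5 + 4*a^2/3 + 2*a - 4*exp(-9*a/4)/9


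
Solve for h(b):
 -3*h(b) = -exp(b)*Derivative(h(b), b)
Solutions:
 h(b) = C1*exp(-3*exp(-b))


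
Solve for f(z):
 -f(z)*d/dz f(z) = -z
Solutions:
 f(z) = -sqrt(C1 + z^2)
 f(z) = sqrt(C1 + z^2)


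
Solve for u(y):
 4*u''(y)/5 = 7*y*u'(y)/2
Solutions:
 u(y) = C1 + C2*erfi(sqrt(35)*y/4)


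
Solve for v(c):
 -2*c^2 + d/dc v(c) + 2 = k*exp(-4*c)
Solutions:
 v(c) = C1 + 2*c^3/3 - 2*c - k*exp(-4*c)/4


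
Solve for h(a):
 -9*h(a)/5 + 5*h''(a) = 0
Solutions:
 h(a) = C1*exp(-3*a/5) + C2*exp(3*a/5)


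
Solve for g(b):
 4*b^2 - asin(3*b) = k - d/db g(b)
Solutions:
 g(b) = C1 - 4*b^3/3 + b*k + b*asin(3*b) + sqrt(1 - 9*b^2)/3


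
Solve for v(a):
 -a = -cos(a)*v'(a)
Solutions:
 v(a) = C1 + Integral(a/cos(a), a)


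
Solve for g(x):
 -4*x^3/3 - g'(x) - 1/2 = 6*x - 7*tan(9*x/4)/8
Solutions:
 g(x) = C1 - x^4/3 - 3*x^2 - x/2 - 7*log(cos(9*x/4))/18


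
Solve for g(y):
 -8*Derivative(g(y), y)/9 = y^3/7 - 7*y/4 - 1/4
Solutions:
 g(y) = C1 - 9*y^4/224 + 63*y^2/64 + 9*y/32


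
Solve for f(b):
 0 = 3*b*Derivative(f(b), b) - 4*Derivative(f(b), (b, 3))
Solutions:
 f(b) = C1 + Integral(C2*airyai(6^(1/3)*b/2) + C3*airybi(6^(1/3)*b/2), b)


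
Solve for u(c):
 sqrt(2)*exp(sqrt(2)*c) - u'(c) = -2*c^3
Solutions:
 u(c) = C1 + c^4/2 + exp(sqrt(2)*c)


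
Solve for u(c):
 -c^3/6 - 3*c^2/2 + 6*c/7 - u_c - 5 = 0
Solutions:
 u(c) = C1 - c^4/24 - c^3/2 + 3*c^2/7 - 5*c


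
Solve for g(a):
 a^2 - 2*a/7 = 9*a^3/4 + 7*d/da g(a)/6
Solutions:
 g(a) = C1 - 27*a^4/56 + 2*a^3/7 - 6*a^2/49


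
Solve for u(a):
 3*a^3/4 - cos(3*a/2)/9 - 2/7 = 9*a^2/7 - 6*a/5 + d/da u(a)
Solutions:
 u(a) = C1 + 3*a^4/16 - 3*a^3/7 + 3*a^2/5 - 2*a/7 - 2*sin(3*a/2)/27


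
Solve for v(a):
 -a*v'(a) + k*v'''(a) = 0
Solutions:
 v(a) = C1 + Integral(C2*airyai(a*(1/k)^(1/3)) + C3*airybi(a*(1/k)^(1/3)), a)


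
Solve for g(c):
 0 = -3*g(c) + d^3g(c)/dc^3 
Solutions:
 g(c) = C3*exp(3^(1/3)*c) + (C1*sin(3^(5/6)*c/2) + C2*cos(3^(5/6)*c/2))*exp(-3^(1/3)*c/2)


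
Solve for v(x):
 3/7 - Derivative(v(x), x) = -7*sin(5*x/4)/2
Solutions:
 v(x) = C1 + 3*x/7 - 14*cos(5*x/4)/5


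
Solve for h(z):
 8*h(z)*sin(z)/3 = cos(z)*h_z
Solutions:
 h(z) = C1/cos(z)^(8/3)


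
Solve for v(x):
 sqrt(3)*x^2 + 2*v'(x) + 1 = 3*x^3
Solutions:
 v(x) = C1 + 3*x^4/8 - sqrt(3)*x^3/6 - x/2


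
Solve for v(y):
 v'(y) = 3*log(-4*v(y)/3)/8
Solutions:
 -8*Integral(1/(log(-_y) - log(3) + 2*log(2)), (_y, v(y)))/3 = C1 - y


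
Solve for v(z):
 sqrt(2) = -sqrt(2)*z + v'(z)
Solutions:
 v(z) = C1 + sqrt(2)*z^2/2 + sqrt(2)*z


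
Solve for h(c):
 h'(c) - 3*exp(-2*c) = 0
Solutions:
 h(c) = C1 - 3*exp(-2*c)/2


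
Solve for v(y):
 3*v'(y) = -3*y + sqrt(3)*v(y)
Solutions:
 v(y) = C1*exp(sqrt(3)*y/3) + sqrt(3)*y + 3


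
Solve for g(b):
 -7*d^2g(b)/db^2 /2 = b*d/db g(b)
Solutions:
 g(b) = C1 + C2*erf(sqrt(7)*b/7)


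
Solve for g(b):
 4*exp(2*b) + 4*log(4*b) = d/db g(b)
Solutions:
 g(b) = C1 + 4*b*log(b) + 4*b*(-1 + 2*log(2)) + 2*exp(2*b)


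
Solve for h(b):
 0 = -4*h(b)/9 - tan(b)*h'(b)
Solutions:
 h(b) = C1/sin(b)^(4/9)


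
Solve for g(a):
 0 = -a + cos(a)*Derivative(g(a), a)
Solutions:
 g(a) = C1 + Integral(a/cos(a), a)


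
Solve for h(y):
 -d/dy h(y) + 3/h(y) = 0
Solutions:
 h(y) = -sqrt(C1 + 6*y)
 h(y) = sqrt(C1 + 6*y)


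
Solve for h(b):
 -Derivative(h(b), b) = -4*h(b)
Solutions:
 h(b) = C1*exp(4*b)


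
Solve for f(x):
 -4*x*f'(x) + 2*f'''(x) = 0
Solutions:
 f(x) = C1 + Integral(C2*airyai(2^(1/3)*x) + C3*airybi(2^(1/3)*x), x)


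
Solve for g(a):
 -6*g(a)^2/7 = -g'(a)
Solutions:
 g(a) = -7/(C1 + 6*a)


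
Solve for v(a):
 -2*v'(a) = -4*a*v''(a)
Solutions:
 v(a) = C1 + C2*a^(3/2)


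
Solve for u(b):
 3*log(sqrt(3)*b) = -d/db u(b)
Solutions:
 u(b) = C1 - 3*b*log(b) - 3*b*log(3)/2 + 3*b


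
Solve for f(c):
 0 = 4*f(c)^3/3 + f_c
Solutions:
 f(c) = -sqrt(6)*sqrt(-1/(C1 - 4*c))/2
 f(c) = sqrt(6)*sqrt(-1/(C1 - 4*c))/2


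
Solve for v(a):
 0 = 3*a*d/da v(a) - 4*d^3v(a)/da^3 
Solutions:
 v(a) = C1 + Integral(C2*airyai(6^(1/3)*a/2) + C3*airybi(6^(1/3)*a/2), a)


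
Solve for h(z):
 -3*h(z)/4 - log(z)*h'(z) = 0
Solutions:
 h(z) = C1*exp(-3*li(z)/4)


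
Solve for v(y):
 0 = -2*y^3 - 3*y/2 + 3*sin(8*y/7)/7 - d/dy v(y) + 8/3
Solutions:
 v(y) = C1 - y^4/2 - 3*y^2/4 + 8*y/3 - 3*cos(8*y/7)/8


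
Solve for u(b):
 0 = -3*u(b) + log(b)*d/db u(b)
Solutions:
 u(b) = C1*exp(3*li(b))


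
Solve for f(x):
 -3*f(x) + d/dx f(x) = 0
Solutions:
 f(x) = C1*exp(3*x)


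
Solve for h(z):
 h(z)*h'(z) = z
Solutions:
 h(z) = -sqrt(C1 + z^2)
 h(z) = sqrt(C1 + z^2)


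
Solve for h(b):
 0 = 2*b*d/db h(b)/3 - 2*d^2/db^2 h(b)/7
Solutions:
 h(b) = C1 + C2*erfi(sqrt(42)*b/6)


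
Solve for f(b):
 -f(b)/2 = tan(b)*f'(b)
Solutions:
 f(b) = C1/sqrt(sin(b))


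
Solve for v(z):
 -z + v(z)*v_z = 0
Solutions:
 v(z) = -sqrt(C1 + z^2)
 v(z) = sqrt(C1 + z^2)


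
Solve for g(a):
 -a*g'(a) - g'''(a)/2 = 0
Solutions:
 g(a) = C1 + Integral(C2*airyai(-2^(1/3)*a) + C3*airybi(-2^(1/3)*a), a)


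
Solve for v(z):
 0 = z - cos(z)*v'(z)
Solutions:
 v(z) = C1 + Integral(z/cos(z), z)


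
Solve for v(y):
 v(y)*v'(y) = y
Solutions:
 v(y) = -sqrt(C1 + y^2)
 v(y) = sqrt(C1 + y^2)


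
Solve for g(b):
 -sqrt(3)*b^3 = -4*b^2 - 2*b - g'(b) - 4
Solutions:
 g(b) = C1 + sqrt(3)*b^4/4 - 4*b^3/3 - b^2 - 4*b


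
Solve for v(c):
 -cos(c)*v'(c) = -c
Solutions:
 v(c) = C1 + Integral(c/cos(c), c)


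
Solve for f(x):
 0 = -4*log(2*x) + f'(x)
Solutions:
 f(x) = C1 + 4*x*log(x) - 4*x + x*log(16)


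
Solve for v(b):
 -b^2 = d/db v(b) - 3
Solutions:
 v(b) = C1 - b^3/3 + 3*b


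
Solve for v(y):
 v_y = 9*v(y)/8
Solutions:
 v(y) = C1*exp(9*y/8)


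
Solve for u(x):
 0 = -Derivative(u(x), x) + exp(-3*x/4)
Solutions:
 u(x) = C1 - 4*exp(-3*x/4)/3


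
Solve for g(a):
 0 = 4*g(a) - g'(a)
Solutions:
 g(a) = C1*exp(4*a)


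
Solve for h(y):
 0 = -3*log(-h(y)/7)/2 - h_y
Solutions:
 2*Integral(1/(log(-_y) - log(7)), (_y, h(y)))/3 = C1 - y


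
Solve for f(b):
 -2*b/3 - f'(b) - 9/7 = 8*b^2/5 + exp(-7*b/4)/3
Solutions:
 f(b) = C1 - 8*b^3/15 - b^2/3 - 9*b/7 + 4*exp(-7*b/4)/21


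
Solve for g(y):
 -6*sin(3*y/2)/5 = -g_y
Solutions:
 g(y) = C1 - 4*cos(3*y/2)/5


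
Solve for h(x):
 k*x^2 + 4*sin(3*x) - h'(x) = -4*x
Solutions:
 h(x) = C1 + k*x^3/3 + 2*x^2 - 4*cos(3*x)/3


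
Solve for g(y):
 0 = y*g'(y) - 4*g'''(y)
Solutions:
 g(y) = C1 + Integral(C2*airyai(2^(1/3)*y/2) + C3*airybi(2^(1/3)*y/2), y)


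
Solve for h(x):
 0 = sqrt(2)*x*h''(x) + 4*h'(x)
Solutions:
 h(x) = C1 + C2*x^(1 - 2*sqrt(2))


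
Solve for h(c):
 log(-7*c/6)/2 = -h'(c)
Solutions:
 h(c) = C1 - c*log(-c)/2 + c*(-log(7) + 1 + log(6))/2


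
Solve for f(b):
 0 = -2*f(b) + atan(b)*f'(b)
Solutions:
 f(b) = C1*exp(2*Integral(1/atan(b), b))


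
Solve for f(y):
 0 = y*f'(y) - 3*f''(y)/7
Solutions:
 f(y) = C1 + C2*erfi(sqrt(42)*y/6)


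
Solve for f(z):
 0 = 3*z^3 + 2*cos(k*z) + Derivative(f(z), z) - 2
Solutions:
 f(z) = C1 - 3*z^4/4 + 2*z - 2*sin(k*z)/k


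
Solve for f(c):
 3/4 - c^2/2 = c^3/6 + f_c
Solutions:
 f(c) = C1 - c^4/24 - c^3/6 + 3*c/4


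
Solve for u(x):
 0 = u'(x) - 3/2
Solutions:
 u(x) = C1 + 3*x/2


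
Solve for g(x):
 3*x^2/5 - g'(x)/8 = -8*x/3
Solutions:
 g(x) = C1 + 8*x^3/5 + 32*x^2/3


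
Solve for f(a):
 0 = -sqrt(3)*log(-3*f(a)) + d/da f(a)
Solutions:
 -sqrt(3)*Integral(1/(log(-_y) + log(3)), (_y, f(a)))/3 = C1 - a


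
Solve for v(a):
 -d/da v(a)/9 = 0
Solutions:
 v(a) = C1


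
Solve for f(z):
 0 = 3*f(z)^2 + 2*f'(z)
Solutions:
 f(z) = 2/(C1 + 3*z)


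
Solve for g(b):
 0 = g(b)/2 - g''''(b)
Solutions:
 g(b) = C1*exp(-2^(3/4)*b/2) + C2*exp(2^(3/4)*b/2) + C3*sin(2^(3/4)*b/2) + C4*cos(2^(3/4)*b/2)


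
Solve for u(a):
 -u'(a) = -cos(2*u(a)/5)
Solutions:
 -a - 5*log(sin(2*u(a)/5) - 1)/4 + 5*log(sin(2*u(a)/5) + 1)/4 = C1


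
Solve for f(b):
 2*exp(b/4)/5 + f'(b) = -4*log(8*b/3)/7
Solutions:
 f(b) = C1 - 4*b*log(b)/7 + 4*b*(-3*log(2) + 1 + log(3))/7 - 8*exp(b/4)/5


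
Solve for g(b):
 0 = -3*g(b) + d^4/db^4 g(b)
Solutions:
 g(b) = C1*exp(-3^(1/4)*b) + C2*exp(3^(1/4)*b) + C3*sin(3^(1/4)*b) + C4*cos(3^(1/4)*b)


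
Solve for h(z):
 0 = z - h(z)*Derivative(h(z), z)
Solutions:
 h(z) = -sqrt(C1 + z^2)
 h(z) = sqrt(C1 + z^2)


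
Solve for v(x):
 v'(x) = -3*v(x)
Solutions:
 v(x) = C1*exp(-3*x)


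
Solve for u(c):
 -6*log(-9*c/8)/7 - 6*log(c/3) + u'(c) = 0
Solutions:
 u(c) = C1 + 48*c*log(c)/7 + 6*c*(-8 - 5*log(3) - 3*log(2) + I*pi)/7


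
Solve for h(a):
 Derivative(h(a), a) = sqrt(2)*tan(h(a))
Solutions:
 h(a) = pi - asin(C1*exp(sqrt(2)*a))
 h(a) = asin(C1*exp(sqrt(2)*a))


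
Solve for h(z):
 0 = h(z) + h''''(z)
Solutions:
 h(z) = (C1*sin(sqrt(2)*z/2) + C2*cos(sqrt(2)*z/2))*exp(-sqrt(2)*z/2) + (C3*sin(sqrt(2)*z/2) + C4*cos(sqrt(2)*z/2))*exp(sqrt(2)*z/2)


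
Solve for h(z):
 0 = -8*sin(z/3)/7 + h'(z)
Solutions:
 h(z) = C1 - 24*cos(z/3)/7


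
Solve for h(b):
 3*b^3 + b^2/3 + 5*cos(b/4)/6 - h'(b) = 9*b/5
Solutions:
 h(b) = C1 + 3*b^4/4 + b^3/9 - 9*b^2/10 + 10*sin(b/4)/3


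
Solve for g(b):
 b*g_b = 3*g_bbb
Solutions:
 g(b) = C1 + Integral(C2*airyai(3^(2/3)*b/3) + C3*airybi(3^(2/3)*b/3), b)


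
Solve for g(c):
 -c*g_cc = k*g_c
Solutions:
 g(c) = C1 + c^(1 - re(k))*(C2*sin(log(c)*Abs(im(k))) + C3*cos(log(c)*im(k)))


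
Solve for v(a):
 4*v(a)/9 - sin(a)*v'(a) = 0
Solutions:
 v(a) = C1*(cos(a) - 1)^(2/9)/(cos(a) + 1)^(2/9)


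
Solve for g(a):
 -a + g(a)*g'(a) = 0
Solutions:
 g(a) = -sqrt(C1 + a^2)
 g(a) = sqrt(C1 + a^2)


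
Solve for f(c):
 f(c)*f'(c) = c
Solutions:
 f(c) = -sqrt(C1 + c^2)
 f(c) = sqrt(C1 + c^2)


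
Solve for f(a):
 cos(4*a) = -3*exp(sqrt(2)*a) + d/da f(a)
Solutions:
 f(a) = C1 + 3*sqrt(2)*exp(sqrt(2)*a)/2 + sin(4*a)/4


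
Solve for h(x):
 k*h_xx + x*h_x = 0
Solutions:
 h(x) = C1 + C2*sqrt(k)*erf(sqrt(2)*x*sqrt(1/k)/2)


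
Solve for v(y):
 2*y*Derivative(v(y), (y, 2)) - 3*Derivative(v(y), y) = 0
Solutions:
 v(y) = C1 + C2*y^(5/2)


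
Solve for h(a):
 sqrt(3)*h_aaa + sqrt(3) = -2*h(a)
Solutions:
 h(a) = C3*exp(-2^(1/3)*3^(5/6)*a/3) + (C1*sin(6^(1/3)*a/2) + C2*cos(6^(1/3)*a/2))*exp(2^(1/3)*3^(5/6)*a/6) - sqrt(3)/2


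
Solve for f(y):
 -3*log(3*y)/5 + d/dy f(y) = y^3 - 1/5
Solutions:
 f(y) = C1 + y^4/4 + 3*y*log(y)/5 - 4*y/5 + 3*y*log(3)/5


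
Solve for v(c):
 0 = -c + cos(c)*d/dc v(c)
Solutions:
 v(c) = C1 + Integral(c/cos(c), c)


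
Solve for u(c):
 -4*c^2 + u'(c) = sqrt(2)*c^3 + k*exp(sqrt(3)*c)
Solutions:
 u(c) = C1 + sqrt(2)*c^4/4 + 4*c^3/3 + sqrt(3)*k*exp(sqrt(3)*c)/3


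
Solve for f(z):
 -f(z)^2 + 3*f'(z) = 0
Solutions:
 f(z) = -3/(C1 + z)


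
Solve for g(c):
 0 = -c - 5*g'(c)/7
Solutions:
 g(c) = C1 - 7*c^2/10


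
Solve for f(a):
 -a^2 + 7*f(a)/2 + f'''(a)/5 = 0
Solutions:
 f(a) = C3*exp(-2^(2/3)*35^(1/3)*a/2) + 2*a^2/7 + (C1*sin(2^(2/3)*sqrt(3)*35^(1/3)*a/4) + C2*cos(2^(2/3)*sqrt(3)*35^(1/3)*a/4))*exp(2^(2/3)*35^(1/3)*a/4)


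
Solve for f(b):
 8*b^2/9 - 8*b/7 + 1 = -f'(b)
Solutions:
 f(b) = C1 - 8*b^3/27 + 4*b^2/7 - b


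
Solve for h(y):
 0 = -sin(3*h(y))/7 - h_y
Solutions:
 y/7 + log(cos(3*h(y)) - 1)/6 - log(cos(3*h(y)) + 1)/6 = C1


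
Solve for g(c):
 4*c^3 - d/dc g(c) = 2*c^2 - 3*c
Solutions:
 g(c) = C1 + c^4 - 2*c^3/3 + 3*c^2/2


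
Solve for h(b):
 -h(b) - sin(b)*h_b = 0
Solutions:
 h(b) = C1*sqrt(cos(b) + 1)/sqrt(cos(b) - 1)


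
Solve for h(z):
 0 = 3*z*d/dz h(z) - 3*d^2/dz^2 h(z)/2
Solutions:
 h(z) = C1 + C2*erfi(z)


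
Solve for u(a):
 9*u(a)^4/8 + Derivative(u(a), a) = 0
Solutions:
 u(a) = (-3^(2/3)/3 - 3^(1/6)*I)*(1/(C1 + 9*a))^(1/3)
 u(a) = (-3^(2/3)/3 + 3^(1/6)*I)*(1/(C1 + 9*a))^(1/3)
 u(a) = 2*(1/(C1 + 27*a))^(1/3)


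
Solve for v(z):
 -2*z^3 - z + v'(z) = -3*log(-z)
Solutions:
 v(z) = C1 + z^4/2 + z^2/2 - 3*z*log(-z) + 3*z


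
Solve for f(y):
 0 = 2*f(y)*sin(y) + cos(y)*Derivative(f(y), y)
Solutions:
 f(y) = C1*cos(y)^2


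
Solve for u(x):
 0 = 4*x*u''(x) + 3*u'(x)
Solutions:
 u(x) = C1 + C2*x^(1/4)


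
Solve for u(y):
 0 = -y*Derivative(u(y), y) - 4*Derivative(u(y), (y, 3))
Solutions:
 u(y) = C1 + Integral(C2*airyai(-2^(1/3)*y/2) + C3*airybi(-2^(1/3)*y/2), y)


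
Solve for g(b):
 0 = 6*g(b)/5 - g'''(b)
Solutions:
 g(b) = C3*exp(5^(2/3)*6^(1/3)*b/5) + (C1*sin(2^(1/3)*3^(5/6)*5^(2/3)*b/10) + C2*cos(2^(1/3)*3^(5/6)*5^(2/3)*b/10))*exp(-5^(2/3)*6^(1/3)*b/10)


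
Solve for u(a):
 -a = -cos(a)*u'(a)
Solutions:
 u(a) = C1 + Integral(a/cos(a), a)


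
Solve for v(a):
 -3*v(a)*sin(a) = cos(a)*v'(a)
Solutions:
 v(a) = C1*cos(a)^3


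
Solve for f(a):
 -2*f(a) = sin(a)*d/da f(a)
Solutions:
 f(a) = C1*(cos(a) + 1)/(cos(a) - 1)


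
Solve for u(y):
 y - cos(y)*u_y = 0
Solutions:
 u(y) = C1 + Integral(y/cos(y), y)


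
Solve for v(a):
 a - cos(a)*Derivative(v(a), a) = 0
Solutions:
 v(a) = C1 + Integral(a/cos(a), a)


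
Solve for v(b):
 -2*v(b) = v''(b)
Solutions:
 v(b) = C1*sin(sqrt(2)*b) + C2*cos(sqrt(2)*b)


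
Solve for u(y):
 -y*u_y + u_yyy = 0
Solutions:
 u(y) = C1 + Integral(C2*airyai(y) + C3*airybi(y), y)


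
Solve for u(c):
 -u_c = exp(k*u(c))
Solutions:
 u(c) = Piecewise((log(1/(C1*k + c*k))/k, Ne(k, 0)), (nan, True))
 u(c) = Piecewise((C1 - c, Eq(k, 0)), (nan, True))


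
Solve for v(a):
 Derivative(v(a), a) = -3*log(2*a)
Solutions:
 v(a) = C1 - 3*a*log(a) - a*log(8) + 3*a


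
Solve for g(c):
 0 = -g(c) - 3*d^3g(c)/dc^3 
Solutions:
 g(c) = C3*exp(-3^(2/3)*c/3) + (C1*sin(3^(1/6)*c/2) + C2*cos(3^(1/6)*c/2))*exp(3^(2/3)*c/6)


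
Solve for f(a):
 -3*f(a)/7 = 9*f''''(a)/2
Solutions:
 f(a) = (C1*sin(42^(3/4)*a/42) + C2*cos(42^(3/4)*a/42))*exp(-42^(3/4)*a/42) + (C3*sin(42^(3/4)*a/42) + C4*cos(42^(3/4)*a/42))*exp(42^(3/4)*a/42)


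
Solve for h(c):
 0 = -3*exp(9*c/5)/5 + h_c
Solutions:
 h(c) = C1 + exp(9*c/5)/3


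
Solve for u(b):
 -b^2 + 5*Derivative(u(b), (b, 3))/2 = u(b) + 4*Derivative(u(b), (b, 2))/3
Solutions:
 u(b) = C1*exp(b*(-(135*sqrt(19249) + 18737)^(1/3) - 64/(135*sqrt(19249) + 18737)^(1/3) + 16)/90)*sin(sqrt(3)*b*(-(135*sqrt(19249) + 18737)^(1/3) + 64/(135*sqrt(19249) + 18737)^(1/3))/90) + C2*exp(b*(-(135*sqrt(19249) + 18737)^(1/3) - 64/(135*sqrt(19249) + 18737)^(1/3) + 16)/90)*cos(sqrt(3)*b*(-(135*sqrt(19249) + 18737)^(1/3) + 64/(135*sqrt(19249) + 18737)^(1/3))/90) + C3*exp(b*(64/(135*sqrt(19249) + 18737)^(1/3) + 8 + (135*sqrt(19249) + 18737)^(1/3))/45) - b^2 + 8/3


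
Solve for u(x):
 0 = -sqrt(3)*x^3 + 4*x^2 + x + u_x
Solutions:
 u(x) = C1 + sqrt(3)*x^4/4 - 4*x^3/3 - x^2/2


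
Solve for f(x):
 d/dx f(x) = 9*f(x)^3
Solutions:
 f(x) = -sqrt(2)*sqrt(-1/(C1 + 9*x))/2
 f(x) = sqrt(2)*sqrt(-1/(C1 + 9*x))/2


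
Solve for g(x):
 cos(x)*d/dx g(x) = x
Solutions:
 g(x) = C1 + Integral(x/cos(x), x)


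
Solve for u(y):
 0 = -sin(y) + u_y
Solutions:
 u(y) = C1 - cos(y)


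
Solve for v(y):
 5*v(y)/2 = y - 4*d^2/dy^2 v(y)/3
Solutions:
 v(y) = C1*sin(sqrt(30)*y/4) + C2*cos(sqrt(30)*y/4) + 2*y/5


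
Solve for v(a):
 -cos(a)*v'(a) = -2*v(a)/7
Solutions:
 v(a) = C1*(sin(a) + 1)^(1/7)/(sin(a) - 1)^(1/7)


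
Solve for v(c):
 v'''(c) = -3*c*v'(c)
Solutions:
 v(c) = C1 + Integral(C2*airyai(-3^(1/3)*c) + C3*airybi(-3^(1/3)*c), c)


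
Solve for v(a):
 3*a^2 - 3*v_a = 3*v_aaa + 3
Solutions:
 v(a) = C1 + C2*sin(a) + C3*cos(a) + a^3/3 - 3*a


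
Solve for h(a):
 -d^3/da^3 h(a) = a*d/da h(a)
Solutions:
 h(a) = C1 + Integral(C2*airyai(-a) + C3*airybi(-a), a)


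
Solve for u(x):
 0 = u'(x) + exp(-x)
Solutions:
 u(x) = C1 + exp(-x)


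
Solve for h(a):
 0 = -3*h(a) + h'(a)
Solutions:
 h(a) = C1*exp(3*a)


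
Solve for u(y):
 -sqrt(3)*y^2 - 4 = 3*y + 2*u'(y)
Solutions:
 u(y) = C1 - sqrt(3)*y^3/6 - 3*y^2/4 - 2*y


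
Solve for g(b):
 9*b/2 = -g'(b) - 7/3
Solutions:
 g(b) = C1 - 9*b^2/4 - 7*b/3


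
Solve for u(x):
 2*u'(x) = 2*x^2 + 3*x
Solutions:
 u(x) = C1 + x^3/3 + 3*x^2/4


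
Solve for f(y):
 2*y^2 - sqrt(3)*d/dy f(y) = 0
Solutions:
 f(y) = C1 + 2*sqrt(3)*y^3/9


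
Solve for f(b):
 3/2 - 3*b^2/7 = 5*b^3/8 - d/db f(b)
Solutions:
 f(b) = C1 + 5*b^4/32 + b^3/7 - 3*b/2


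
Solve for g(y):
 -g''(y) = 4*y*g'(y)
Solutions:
 g(y) = C1 + C2*erf(sqrt(2)*y)


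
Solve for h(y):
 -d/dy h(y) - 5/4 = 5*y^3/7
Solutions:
 h(y) = C1 - 5*y^4/28 - 5*y/4


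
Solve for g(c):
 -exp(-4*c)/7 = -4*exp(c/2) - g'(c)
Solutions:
 g(c) = C1 - 8*exp(c/2) - exp(-4*c)/28


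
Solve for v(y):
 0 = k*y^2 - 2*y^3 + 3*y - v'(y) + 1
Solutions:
 v(y) = C1 + k*y^3/3 - y^4/2 + 3*y^2/2 + y


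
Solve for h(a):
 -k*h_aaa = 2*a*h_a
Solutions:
 h(a) = C1 + Integral(C2*airyai(2^(1/3)*a*(-1/k)^(1/3)) + C3*airybi(2^(1/3)*a*(-1/k)^(1/3)), a)


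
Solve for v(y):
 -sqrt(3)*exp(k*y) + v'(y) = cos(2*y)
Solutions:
 v(y) = C1 + sin(2*y)/2 + sqrt(3)*exp(k*y)/k


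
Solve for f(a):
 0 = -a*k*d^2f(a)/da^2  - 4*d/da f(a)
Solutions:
 f(a) = C1 + a^(((re(k) - 4)*re(k) + im(k)^2)/(re(k)^2 + im(k)^2))*(C2*sin(4*log(a)*Abs(im(k))/(re(k)^2 + im(k)^2)) + C3*cos(4*log(a)*im(k)/(re(k)^2 + im(k)^2)))


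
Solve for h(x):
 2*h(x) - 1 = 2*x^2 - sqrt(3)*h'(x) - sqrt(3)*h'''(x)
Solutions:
 h(x) = C1*exp(-sqrt(3)*x*(-(3 + sqrt(10))^(1/3) + (3 + sqrt(10))^(-1/3))/6)*sin(x*((3 + sqrt(10))^(-1/3) + (3 + sqrt(10))^(1/3))/2) + C2*exp(-sqrt(3)*x*(-(3 + sqrt(10))^(1/3) + (3 + sqrt(10))^(-1/3))/6)*cos(x*((3 + sqrt(10))^(-1/3) + (3 + sqrt(10))^(1/3))/2) + C3*exp(sqrt(3)*x*(-(3 + sqrt(10))^(1/3) + (3 + sqrt(10))^(-1/3))/3) + x^2 - sqrt(3)*x + 2


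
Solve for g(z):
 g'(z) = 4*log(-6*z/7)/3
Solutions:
 g(z) = C1 + 4*z*log(-z)/3 + 4*z*(-log(7) - 1 + log(6))/3


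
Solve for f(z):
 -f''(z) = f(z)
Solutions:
 f(z) = C1*sin(z) + C2*cos(z)


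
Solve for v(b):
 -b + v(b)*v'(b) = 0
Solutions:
 v(b) = -sqrt(C1 + b^2)
 v(b) = sqrt(C1 + b^2)


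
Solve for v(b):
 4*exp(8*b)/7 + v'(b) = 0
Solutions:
 v(b) = C1 - exp(8*b)/14


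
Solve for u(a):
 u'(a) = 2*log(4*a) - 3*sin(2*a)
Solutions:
 u(a) = C1 + 2*a*log(a) - 2*a + 4*a*log(2) + 3*cos(2*a)/2


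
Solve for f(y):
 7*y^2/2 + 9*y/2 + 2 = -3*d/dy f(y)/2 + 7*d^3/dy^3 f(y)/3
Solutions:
 f(y) = C1 + C2*exp(-3*sqrt(14)*y/14) + C3*exp(3*sqrt(14)*y/14) - 7*y^3/9 - 3*y^2/2 - 232*y/27


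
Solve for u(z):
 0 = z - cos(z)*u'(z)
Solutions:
 u(z) = C1 + Integral(z/cos(z), z)


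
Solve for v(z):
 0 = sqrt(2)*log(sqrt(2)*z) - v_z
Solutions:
 v(z) = C1 + sqrt(2)*z*log(z) - sqrt(2)*z + sqrt(2)*z*log(2)/2


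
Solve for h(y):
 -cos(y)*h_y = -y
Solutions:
 h(y) = C1 + Integral(y/cos(y), y)


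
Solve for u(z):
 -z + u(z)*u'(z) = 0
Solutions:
 u(z) = -sqrt(C1 + z^2)
 u(z) = sqrt(C1 + z^2)


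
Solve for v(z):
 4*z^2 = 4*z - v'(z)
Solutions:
 v(z) = C1 - 4*z^3/3 + 2*z^2


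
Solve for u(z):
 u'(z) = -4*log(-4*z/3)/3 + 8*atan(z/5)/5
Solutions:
 u(z) = C1 - 4*z*log(-z)/3 + 8*z*atan(z/5)/5 - 8*z*log(2)/3 + 4*z/3 + 4*z*log(3)/3 - 4*log(z^2 + 25)


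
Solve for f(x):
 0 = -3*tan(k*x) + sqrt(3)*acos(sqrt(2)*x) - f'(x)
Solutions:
 f(x) = C1 + sqrt(3)*(x*acos(sqrt(2)*x) - sqrt(2)*sqrt(1 - 2*x^2)/2) - 3*Piecewise((-log(cos(k*x))/k, Ne(k, 0)), (0, True))


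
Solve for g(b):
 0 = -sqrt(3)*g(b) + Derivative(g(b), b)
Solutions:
 g(b) = C1*exp(sqrt(3)*b)


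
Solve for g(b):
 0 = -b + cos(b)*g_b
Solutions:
 g(b) = C1 + Integral(b/cos(b), b)


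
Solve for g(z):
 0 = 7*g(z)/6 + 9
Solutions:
 g(z) = -54/7


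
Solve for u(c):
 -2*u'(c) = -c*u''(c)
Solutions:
 u(c) = C1 + C2*c^3


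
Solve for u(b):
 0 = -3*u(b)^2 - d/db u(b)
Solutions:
 u(b) = 1/(C1 + 3*b)


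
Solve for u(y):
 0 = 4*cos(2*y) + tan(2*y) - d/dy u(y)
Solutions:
 u(y) = C1 - log(cos(2*y))/2 + 2*sin(2*y)


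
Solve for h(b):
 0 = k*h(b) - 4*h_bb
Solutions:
 h(b) = C1*exp(-b*sqrt(k)/2) + C2*exp(b*sqrt(k)/2)


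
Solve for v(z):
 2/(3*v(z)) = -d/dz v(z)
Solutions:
 v(z) = -sqrt(C1 - 12*z)/3
 v(z) = sqrt(C1 - 12*z)/3


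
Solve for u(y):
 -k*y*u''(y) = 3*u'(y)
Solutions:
 u(y) = C1 + y^(((re(k) - 3)*re(k) + im(k)^2)/(re(k)^2 + im(k)^2))*(C2*sin(3*log(y)*Abs(im(k))/(re(k)^2 + im(k)^2)) + C3*cos(3*log(y)*im(k)/(re(k)^2 + im(k)^2)))


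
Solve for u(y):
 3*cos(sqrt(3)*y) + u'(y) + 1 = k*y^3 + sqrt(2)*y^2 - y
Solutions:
 u(y) = C1 + k*y^4/4 + sqrt(2)*y^3/3 - y^2/2 - y - sqrt(3)*sin(sqrt(3)*y)


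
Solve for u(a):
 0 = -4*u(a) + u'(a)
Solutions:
 u(a) = C1*exp(4*a)


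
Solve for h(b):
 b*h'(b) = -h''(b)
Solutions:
 h(b) = C1 + C2*erf(sqrt(2)*b/2)


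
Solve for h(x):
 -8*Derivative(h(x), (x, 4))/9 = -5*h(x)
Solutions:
 h(x) = C1*exp(-10^(1/4)*sqrt(3)*x/2) + C2*exp(10^(1/4)*sqrt(3)*x/2) + C3*sin(10^(1/4)*sqrt(3)*x/2) + C4*cos(10^(1/4)*sqrt(3)*x/2)


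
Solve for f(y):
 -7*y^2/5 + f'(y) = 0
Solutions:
 f(y) = C1 + 7*y^3/15


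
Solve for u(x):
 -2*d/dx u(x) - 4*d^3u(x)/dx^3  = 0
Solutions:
 u(x) = C1 + C2*sin(sqrt(2)*x/2) + C3*cos(sqrt(2)*x/2)


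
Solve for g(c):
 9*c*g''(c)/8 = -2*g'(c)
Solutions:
 g(c) = C1 + C2/c^(7/9)


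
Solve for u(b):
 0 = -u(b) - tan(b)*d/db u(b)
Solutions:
 u(b) = C1/sin(b)


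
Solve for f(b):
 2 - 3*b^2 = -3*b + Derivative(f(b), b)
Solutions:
 f(b) = C1 - b^3 + 3*b^2/2 + 2*b


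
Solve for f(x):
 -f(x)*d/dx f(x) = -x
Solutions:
 f(x) = -sqrt(C1 + x^2)
 f(x) = sqrt(C1 + x^2)


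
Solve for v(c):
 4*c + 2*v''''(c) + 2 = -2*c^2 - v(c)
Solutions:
 v(c) = -2*c^2 - 4*c + (C1*sin(2^(1/4)*c/2) + C2*cos(2^(1/4)*c/2))*exp(-2^(1/4)*c/2) + (C3*sin(2^(1/4)*c/2) + C4*cos(2^(1/4)*c/2))*exp(2^(1/4)*c/2) - 2


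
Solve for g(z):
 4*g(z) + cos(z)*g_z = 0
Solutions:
 g(z) = C1*(sin(z)^2 - 2*sin(z) + 1)/(sin(z)^2 + 2*sin(z) + 1)


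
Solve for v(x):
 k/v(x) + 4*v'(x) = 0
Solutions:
 v(x) = -sqrt(C1 - 2*k*x)/2
 v(x) = sqrt(C1 - 2*k*x)/2


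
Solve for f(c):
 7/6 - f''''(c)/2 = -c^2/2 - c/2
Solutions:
 f(c) = C1 + C2*c + C3*c^2 + C4*c^3 + c^6/360 + c^5/120 + 7*c^4/72


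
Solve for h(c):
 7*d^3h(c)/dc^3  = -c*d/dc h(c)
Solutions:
 h(c) = C1 + Integral(C2*airyai(-7^(2/3)*c/7) + C3*airybi(-7^(2/3)*c/7), c)


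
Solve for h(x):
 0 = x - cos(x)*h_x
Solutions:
 h(x) = C1 + Integral(x/cos(x), x)


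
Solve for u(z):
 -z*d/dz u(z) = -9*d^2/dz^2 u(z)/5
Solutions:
 u(z) = C1 + C2*erfi(sqrt(10)*z/6)


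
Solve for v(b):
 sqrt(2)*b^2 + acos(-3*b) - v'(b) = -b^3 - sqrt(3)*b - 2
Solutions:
 v(b) = C1 + b^4/4 + sqrt(2)*b^3/3 + sqrt(3)*b^2/2 + b*acos(-3*b) + 2*b + sqrt(1 - 9*b^2)/3


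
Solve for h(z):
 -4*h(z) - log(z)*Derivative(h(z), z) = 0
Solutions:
 h(z) = C1*exp(-4*li(z))


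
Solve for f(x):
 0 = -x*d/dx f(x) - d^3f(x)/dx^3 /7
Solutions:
 f(x) = C1 + Integral(C2*airyai(-7^(1/3)*x) + C3*airybi(-7^(1/3)*x), x)


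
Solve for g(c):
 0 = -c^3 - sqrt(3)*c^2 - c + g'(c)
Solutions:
 g(c) = C1 + c^4/4 + sqrt(3)*c^3/3 + c^2/2


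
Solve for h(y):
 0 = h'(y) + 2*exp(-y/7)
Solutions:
 h(y) = C1 + 14*exp(-y/7)


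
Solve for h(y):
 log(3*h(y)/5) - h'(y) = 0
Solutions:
 -Integral(1/(log(_y) - log(5) + log(3)), (_y, h(y))) = C1 - y


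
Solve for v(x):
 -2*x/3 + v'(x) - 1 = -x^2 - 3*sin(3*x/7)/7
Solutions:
 v(x) = C1 - x^3/3 + x^2/3 + x + cos(3*x/7)


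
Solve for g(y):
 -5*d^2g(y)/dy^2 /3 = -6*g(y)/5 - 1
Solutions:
 g(y) = C1*exp(-3*sqrt(2)*y/5) + C2*exp(3*sqrt(2)*y/5) - 5/6


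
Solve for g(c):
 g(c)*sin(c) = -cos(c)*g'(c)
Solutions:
 g(c) = C1*cos(c)


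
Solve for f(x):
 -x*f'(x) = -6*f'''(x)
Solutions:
 f(x) = C1 + Integral(C2*airyai(6^(2/3)*x/6) + C3*airybi(6^(2/3)*x/6), x)


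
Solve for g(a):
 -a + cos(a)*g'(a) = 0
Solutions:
 g(a) = C1 + Integral(a/cos(a), a)
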